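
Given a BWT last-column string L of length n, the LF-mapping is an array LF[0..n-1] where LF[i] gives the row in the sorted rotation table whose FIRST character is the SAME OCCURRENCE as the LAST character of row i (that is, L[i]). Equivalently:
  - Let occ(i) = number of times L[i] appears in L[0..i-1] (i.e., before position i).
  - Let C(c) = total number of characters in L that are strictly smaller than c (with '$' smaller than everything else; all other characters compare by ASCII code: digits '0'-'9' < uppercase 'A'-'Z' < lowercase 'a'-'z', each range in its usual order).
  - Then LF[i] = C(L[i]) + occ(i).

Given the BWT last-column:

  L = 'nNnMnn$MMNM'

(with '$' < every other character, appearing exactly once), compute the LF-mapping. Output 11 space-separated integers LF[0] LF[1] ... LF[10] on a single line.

Answer: 7 5 8 1 9 10 0 2 3 6 4

Derivation:
Char counts: '$':1, 'M':4, 'N':2, 'n':4
C (first-col start): C('$')=0, C('M')=1, C('N')=5, C('n')=7
L[0]='n': occ=0, LF[0]=C('n')+0=7+0=7
L[1]='N': occ=0, LF[1]=C('N')+0=5+0=5
L[2]='n': occ=1, LF[2]=C('n')+1=7+1=8
L[3]='M': occ=0, LF[3]=C('M')+0=1+0=1
L[4]='n': occ=2, LF[4]=C('n')+2=7+2=9
L[5]='n': occ=3, LF[5]=C('n')+3=7+3=10
L[6]='$': occ=0, LF[6]=C('$')+0=0+0=0
L[7]='M': occ=1, LF[7]=C('M')+1=1+1=2
L[8]='M': occ=2, LF[8]=C('M')+2=1+2=3
L[9]='N': occ=1, LF[9]=C('N')+1=5+1=6
L[10]='M': occ=3, LF[10]=C('M')+3=1+3=4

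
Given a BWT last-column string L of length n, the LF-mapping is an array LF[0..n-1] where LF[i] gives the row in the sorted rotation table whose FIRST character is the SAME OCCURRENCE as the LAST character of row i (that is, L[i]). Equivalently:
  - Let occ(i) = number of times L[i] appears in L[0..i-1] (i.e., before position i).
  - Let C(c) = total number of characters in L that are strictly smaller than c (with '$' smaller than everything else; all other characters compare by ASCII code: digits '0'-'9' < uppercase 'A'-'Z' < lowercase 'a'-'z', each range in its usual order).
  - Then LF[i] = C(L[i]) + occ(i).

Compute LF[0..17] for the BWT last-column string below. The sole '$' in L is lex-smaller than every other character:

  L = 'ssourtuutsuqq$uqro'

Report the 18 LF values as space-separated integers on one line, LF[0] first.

Char counts: '$':1, 'o':2, 'q':3, 'r':2, 's':3, 't':2, 'u':5
C (first-col start): C('$')=0, C('o')=1, C('q')=3, C('r')=6, C('s')=8, C('t')=11, C('u')=13
L[0]='s': occ=0, LF[0]=C('s')+0=8+0=8
L[1]='s': occ=1, LF[1]=C('s')+1=8+1=9
L[2]='o': occ=0, LF[2]=C('o')+0=1+0=1
L[3]='u': occ=0, LF[3]=C('u')+0=13+0=13
L[4]='r': occ=0, LF[4]=C('r')+0=6+0=6
L[5]='t': occ=0, LF[5]=C('t')+0=11+0=11
L[6]='u': occ=1, LF[6]=C('u')+1=13+1=14
L[7]='u': occ=2, LF[7]=C('u')+2=13+2=15
L[8]='t': occ=1, LF[8]=C('t')+1=11+1=12
L[9]='s': occ=2, LF[9]=C('s')+2=8+2=10
L[10]='u': occ=3, LF[10]=C('u')+3=13+3=16
L[11]='q': occ=0, LF[11]=C('q')+0=3+0=3
L[12]='q': occ=1, LF[12]=C('q')+1=3+1=4
L[13]='$': occ=0, LF[13]=C('$')+0=0+0=0
L[14]='u': occ=4, LF[14]=C('u')+4=13+4=17
L[15]='q': occ=2, LF[15]=C('q')+2=3+2=5
L[16]='r': occ=1, LF[16]=C('r')+1=6+1=7
L[17]='o': occ=1, LF[17]=C('o')+1=1+1=2

Answer: 8 9 1 13 6 11 14 15 12 10 16 3 4 0 17 5 7 2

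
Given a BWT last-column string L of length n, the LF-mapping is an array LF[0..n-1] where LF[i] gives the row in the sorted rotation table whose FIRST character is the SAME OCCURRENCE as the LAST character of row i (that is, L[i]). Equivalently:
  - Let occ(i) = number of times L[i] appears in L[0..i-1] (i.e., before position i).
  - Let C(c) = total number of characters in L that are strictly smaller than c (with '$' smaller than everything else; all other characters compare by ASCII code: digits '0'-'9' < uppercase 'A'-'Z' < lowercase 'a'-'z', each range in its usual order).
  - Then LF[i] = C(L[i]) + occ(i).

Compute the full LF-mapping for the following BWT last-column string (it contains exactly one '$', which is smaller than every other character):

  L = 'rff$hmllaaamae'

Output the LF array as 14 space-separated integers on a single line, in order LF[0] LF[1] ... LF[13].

Answer: 13 6 7 0 8 11 9 10 1 2 3 12 4 5

Derivation:
Char counts: '$':1, 'a':4, 'e':1, 'f':2, 'h':1, 'l':2, 'm':2, 'r':1
C (first-col start): C('$')=0, C('a')=1, C('e')=5, C('f')=6, C('h')=8, C('l')=9, C('m')=11, C('r')=13
L[0]='r': occ=0, LF[0]=C('r')+0=13+0=13
L[1]='f': occ=0, LF[1]=C('f')+0=6+0=6
L[2]='f': occ=1, LF[2]=C('f')+1=6+1=7
L[3]='$': occ=0, LF[3]=C('$')+0=0+0=0
L[4]='h': occ=0, LF[4]=C('h')+0=8+0=8
L[5]='m': occ=0, LF[5]=C('m')+0=11+0=11
L[6]='l': occ=0, LF[6]=C('l')+0=9+0=9
L[7]='l': occ=1, LF[7]=C('l')+1=9+1=10
L[8]='a': occ=0, LF[8]=C('a')+0=1+0=1
L[9]='a': occ=1, LF[9]=C('a')+1=1+1=2
L[10]='a': occ=2, LF[10]=C('a')+2=1+2=3
L[11]='m': occ=1, LF[11]=C('m')+1=11+1=12
L[12]='a': occ=3, LF[12]=C('a')+3=1+3=4
L[13]='e': occ=0, LF[13]=C('e')+0=5+0=5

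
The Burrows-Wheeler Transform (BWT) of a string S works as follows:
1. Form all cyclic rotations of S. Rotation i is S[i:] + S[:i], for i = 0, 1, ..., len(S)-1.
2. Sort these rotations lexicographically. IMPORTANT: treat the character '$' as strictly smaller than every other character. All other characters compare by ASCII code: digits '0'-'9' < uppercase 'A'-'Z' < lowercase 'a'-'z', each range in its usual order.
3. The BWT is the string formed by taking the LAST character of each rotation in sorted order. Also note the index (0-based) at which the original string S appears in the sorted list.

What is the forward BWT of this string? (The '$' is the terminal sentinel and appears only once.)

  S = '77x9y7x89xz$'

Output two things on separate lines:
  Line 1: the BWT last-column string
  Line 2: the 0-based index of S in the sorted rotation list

All 12 rotations (rotation i = S[i:]+S[:i]):
  rot[0] = 77x9y7x89xz$
  rot[1] = 7x9y7x89xz$7
  rot[2] = x9y7x89xz$77
  rot[3] = 9y7x89xz$77x
  rot[4] = y7x89xz$77x9
  rot[5] = 7x89xz$77x9y
  rot[6] = x89xz$77x9y7
  rot[7] = 89xz$77x9y7x
  rot[8] = 9xz$77x9y7x8
  rot[9] = xz$77x9y7x89
  rot[10] = z$77x9y7x89x
  rot[11] = $77x9y7x89xz
Sorted (with $ < everything):
  sorted[0] = $77x9y7x89xz  (last char: 'z')
  sorted[1] = 77x9y7x89xz$  (last char: '$')
  sorted[2] = 7x89xz$77x9y  (last char: 'y')
  sorted[3] = 7x9y7x89xz$7  (last char: '7')
  sorted[4] = 89xz$77x9y7x  (last char: 'x')
  sorted[5] = 9xz$77x9y7x8  (last char: '8')
  sorted[6] = 9y7x89xz$77x  (last char: 'x')
  sorted[7] = x89xz$77x9y7  (last char: '7')
  sorted[8] = x9y7x89xz$77  (last char: '7')
  sorted[9] = xz$77x9y7x89  (last char: '9')
  sorted[10] = y7x89xz$77x9  (last char: '9')
  sorted[11] = z$77x9y7x89x  (last char: 'x')
Last column: z$y7x8x7799x
Original string S is at sorted index 1

Answer: z$y7x8x7799x
1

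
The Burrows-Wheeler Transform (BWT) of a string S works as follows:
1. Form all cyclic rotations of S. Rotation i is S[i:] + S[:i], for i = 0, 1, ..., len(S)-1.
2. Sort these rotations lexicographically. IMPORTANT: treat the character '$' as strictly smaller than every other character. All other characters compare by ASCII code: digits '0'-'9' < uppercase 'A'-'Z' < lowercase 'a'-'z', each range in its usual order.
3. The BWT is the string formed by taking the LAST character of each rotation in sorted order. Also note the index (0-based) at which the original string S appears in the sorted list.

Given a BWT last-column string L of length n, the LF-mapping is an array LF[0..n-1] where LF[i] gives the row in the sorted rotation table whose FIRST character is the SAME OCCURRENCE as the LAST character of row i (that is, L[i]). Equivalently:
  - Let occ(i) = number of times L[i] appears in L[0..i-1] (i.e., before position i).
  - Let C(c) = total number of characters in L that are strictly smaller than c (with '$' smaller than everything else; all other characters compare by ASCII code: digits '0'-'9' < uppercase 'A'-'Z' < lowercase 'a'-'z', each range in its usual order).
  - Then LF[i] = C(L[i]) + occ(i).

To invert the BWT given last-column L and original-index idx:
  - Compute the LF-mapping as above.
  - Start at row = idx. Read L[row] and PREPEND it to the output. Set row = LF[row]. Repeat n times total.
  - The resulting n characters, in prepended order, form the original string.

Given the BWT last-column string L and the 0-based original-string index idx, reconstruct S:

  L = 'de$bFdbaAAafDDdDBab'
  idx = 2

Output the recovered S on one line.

LF mapping: 14 17 0 11 7 15 12 8 1 2 9 18 4 5 16 6 3 10 13
Walk LF starting at row 2, prepending L[row]:
  step 1: row=2, L[2]='$', prepend. Next row=LF[2]=0
  step 2: row=0, L[0]='d', prepend. Next row=LF[0]=14
  step 3: row=14, L[14]='d', prepend. Next row=LF[14]=16
  step 4: row=16, L[16]='B', prepend. Next row=LF[16]=3
  step 5: row=3, L[3]='b', prepend. Next row=LF[3]=11
  step 6: row=11, L[11]='f', prepend. Next row=LF[11]=18
  step 7: row=18, L[18]='b', prepend. Next row=LF[18]=13
  step 8: row=13, L[13]='D', prepend. Next row=LF[13]=5
  step 9: row=5, L[5]='d', prepend. Next row=LF[5]=15
  step 10: row=15, L[15]='D', prepend. Next row=LF[15]=6
  step 11: row=6, L[6]='b', prepend. Next row=LF[6]=12
  step 12: row=12, L[12]='D', prepend. Next row=LF[12]=4
  step 13: row=4, L[4]='F', prepend. Next row=LF[4]=7
  step 14: row=7, L[7]='a', prepend. Next row=LF[7]=8
  step 15: row=8, L[8]='A', prepend. Next row=LF[8]=1
  step 16: row=1, L[1]='e', prepend. Next row=LF[1]=17
  step 17: row=17, L[17]='a', prepend. Next row=LF[17]=10
  step 18: row=10, L[10]='a', prepend. Next row=LF[10]=9
  step 19: row=9, L[9]='A', prepend. Next row=LF[9]=2
Reversed output: AaaeAaFDbDdDbfbBdd$

Answer: AaaeAaFDbDdDbfbBdd$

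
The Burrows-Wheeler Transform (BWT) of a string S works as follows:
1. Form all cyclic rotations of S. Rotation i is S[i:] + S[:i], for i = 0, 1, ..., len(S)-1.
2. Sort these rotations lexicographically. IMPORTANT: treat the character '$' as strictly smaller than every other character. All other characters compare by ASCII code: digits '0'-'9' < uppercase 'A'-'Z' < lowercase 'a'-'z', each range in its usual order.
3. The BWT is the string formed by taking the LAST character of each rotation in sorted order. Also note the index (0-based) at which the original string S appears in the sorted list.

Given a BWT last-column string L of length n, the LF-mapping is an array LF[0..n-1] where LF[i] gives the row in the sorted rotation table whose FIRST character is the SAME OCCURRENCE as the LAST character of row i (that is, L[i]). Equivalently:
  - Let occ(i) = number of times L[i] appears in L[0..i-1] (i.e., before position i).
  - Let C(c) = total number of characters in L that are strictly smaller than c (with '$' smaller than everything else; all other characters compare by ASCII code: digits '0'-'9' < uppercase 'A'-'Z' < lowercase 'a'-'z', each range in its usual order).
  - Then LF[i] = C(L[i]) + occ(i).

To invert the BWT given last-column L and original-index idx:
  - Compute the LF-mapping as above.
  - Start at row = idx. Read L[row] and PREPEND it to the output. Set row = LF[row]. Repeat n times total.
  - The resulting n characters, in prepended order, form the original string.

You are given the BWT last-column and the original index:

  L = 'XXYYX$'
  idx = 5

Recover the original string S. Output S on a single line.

Answer: YXYXX$

Derivation:
LF mapping: 1 2 4 5 3 0
Walk LF starting at row 5, prepending L[row]:
  step 1: row=5, L[5]='$', prepend. Next row=LF[5]=0
  step 2: row=0, L[0]='X', prepend. Next row=LF[0]=1
  step 3: row=1, L[1]='X', prepend. Next row=LF[1]=2
  step 4: row=2, L[2]='Y', prepend. Next row=LF[2]=4
  step 5: row=4, L[4]='X', prepend. Next row=LF[4]=3
  step 6: row=3, L[3]='Y', prepend. Next row=LF[3]=5
Reversed output: YXYXX$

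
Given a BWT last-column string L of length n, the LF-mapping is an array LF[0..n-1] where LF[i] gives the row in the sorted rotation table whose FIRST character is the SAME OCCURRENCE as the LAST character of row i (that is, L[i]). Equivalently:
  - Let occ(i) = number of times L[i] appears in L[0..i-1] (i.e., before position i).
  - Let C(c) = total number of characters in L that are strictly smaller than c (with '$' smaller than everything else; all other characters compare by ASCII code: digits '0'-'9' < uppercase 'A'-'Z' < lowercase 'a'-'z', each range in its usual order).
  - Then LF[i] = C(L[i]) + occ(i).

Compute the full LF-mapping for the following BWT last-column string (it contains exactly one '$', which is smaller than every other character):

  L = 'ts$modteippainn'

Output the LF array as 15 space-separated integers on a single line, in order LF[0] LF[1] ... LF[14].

Answer: 13 12 0 6 9 2 14 3 4 10 11 1 5 7 8

Derivation:
Char counts: '$':1, 'a':1, 'd':1, 'e':1, 'i':2, 'm':1, 'n':2, 'o':1, 'p':2, 's':1, 't':2
C (first-col start): C('$')=0, C('a')=1, C('d')=2, C('e')=3, C('i')=4, C('m')=6, C('n')=7, C('o')=9, C('p')=10, C('s')=12, C('t')=13
L[0]='t': occ=0, LF[0]=C('t')+0=13+0=13
L[1]='s': occ=0, LF[1]=C('s')+0=12+0=12
L[2]='$': occ=0, LF[2]=C('$')+0=0+0=0
L[3]='m': occ=0, LF[3]=C('m')+0=6+0=6
L[4]='o': occ=0, LF[4]=C('o')+0=9+0=9
L[5]='d': occ=0, LF[5]=C('d')+0=2+0=2
L[6]='t': occ=1, LF[6]=C('t')+1=13+1=14
L[7]='e': occ=0, LF[7]=C('e')+0=3+0=3
L[8]='i': occ=0, LF[8]=C('i')+0=4+0=4
L[9]='p': occ=0, LF[9]=C('p')+0=10+0=10
L[10]='p': occ=1, LF[10]=C('p')+1=10+1=11
L[11]='a': occ=0, LF[11]=C('a')+0=1+0=1
L[12]='i': occ=1, LF[12]=C('i')+1=4+1=5
L[13]='n': occ=0, LF[13]=C('n')+0=7+0=7
L[14]='n': occ=1, LF[14]=C('n')+1=7+1=8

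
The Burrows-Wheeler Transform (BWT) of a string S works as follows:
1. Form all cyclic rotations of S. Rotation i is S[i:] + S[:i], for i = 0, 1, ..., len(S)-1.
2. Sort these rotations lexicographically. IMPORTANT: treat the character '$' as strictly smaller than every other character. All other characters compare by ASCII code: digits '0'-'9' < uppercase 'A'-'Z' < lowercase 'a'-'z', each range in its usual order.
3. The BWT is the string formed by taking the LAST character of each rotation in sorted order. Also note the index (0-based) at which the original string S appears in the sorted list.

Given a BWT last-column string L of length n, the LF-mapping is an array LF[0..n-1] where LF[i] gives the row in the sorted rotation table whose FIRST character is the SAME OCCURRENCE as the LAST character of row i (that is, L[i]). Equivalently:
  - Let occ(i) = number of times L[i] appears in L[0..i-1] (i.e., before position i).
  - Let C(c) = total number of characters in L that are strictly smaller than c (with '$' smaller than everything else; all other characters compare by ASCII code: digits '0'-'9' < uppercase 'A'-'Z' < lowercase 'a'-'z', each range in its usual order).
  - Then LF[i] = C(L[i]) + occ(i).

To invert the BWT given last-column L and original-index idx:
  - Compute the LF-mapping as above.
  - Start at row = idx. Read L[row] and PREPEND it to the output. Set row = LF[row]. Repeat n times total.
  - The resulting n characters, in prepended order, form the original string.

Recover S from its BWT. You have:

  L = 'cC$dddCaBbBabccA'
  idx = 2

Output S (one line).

LF mapping: 10 4 0 13 14 15 5 6 2 8 3 7 9 11 12 1
Walk LF starting at row 2, prepending L[row]:
  step 1: row=2, L[2]='$', prepend. Next row=LF[2]=0
  step 2: row=0, L[0]='c', prepend. Next row=LF[0]=10
  step 3: row=10, L[10]='B', prepend. Next row=LF[10]=3
  step 4: row=3, L[3]='d', prepend. Next row=LF[3]=13
  step 5: row=13, L[13]='c', prepend. Next row=LF[13]=11
  step 6: row=11, L[11]='a', prepend. Next row=LF[11]=7
  step 7: row=7, L[7]='a', prepend. Next row=LF[7]=6
  step 8: row=6, L[6]='C', prepend. Next row=LF[6]=5
  step 9: row=5, L[5]='d', prepend. Next row=LF[5]=15
  step 10: row=15, L[15]='A', prepend. Next row=LF[15]=1
  step 11: row=1, L[1]='C', prepend. Next row=LF[1]=4
  step 12: row=4, L[4]='d', prepend. Next row=LF[4]=14
  step 13: row=14, L[14]='c', prepend. Next row=LF[14]=12
  step 14: row=12, L[12]='b', prepend. Next row=LF[12]=9
  step 15: row=9, L[9]='b', prepend. Next row=LF[9]=8
  step 16: row=8, L[8]='B', prepend. Next row=LF[8]=2
Reversed output: BbbcdCAdCaacdBc$

Answer: BbbcdCAdCaacdBc$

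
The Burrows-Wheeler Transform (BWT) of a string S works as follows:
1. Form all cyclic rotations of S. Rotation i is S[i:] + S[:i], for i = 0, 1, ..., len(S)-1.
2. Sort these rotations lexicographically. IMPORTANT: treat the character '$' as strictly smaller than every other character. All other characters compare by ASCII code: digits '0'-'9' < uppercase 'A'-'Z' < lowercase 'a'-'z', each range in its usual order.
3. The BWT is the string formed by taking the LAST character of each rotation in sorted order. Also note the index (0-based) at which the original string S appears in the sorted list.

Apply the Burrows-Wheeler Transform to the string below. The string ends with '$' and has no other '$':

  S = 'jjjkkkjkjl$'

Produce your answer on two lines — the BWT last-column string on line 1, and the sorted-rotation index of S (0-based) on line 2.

Answer: l$jkjkkjkjj
1

Derivation:
All 11 rotations (rotation i = S[i:]+S[:i]):
  rot[0] = jjjkkkjkjl$
  rot[1] = jjkkkjkjl$j
  rot[2] = jkkkjkjl$jj
  rot[3] = kkkjkjl$jjj
  rot[4] = kkjkjl$jjjk
  rot[5] = kjkjl$jjjkk
  rot[6] = jkjl$jjjkkk
  rot[7] = kjl$jjjkkkj
  rot[8] = jl$jjjkkkjk
  rot[9] = l$jjjkkkjkj
  rot[10] = $jjjkkkjkjl
Sorted (with $ < everything):
  sorted[0] = $jjjkkkjkjl  (last char: 'l')
  sorted[1] = jjjkkkjkjl$  (last char: '$')
  sorted[2] = jjkkkjkjl$j  (last char: 'j')
  sorted[3] = jkjl$jjjkkk  (last char: 'k')
  sorted[4] = jkkkjkjl$jj  (last char: 'j')
  sorted[5] = jl$jjjkkkjk  (last char: 'k')
  sorted[6] = kjkjl$jjjkk  (last char: 'k')
  sorted[7] = kjl$jjjkkkj  (last char: 'j')
  sorted[8] = kkjkjl$jjjk  (last char: 'k')
  sorted[9] = kkkjkjl$jjj  (last char: 'j')
  sorted[10] = l$jjjkkkjkj  (last char: 'j')
Last column: l$jkjkkjkjj
Original string S is at sorted index 1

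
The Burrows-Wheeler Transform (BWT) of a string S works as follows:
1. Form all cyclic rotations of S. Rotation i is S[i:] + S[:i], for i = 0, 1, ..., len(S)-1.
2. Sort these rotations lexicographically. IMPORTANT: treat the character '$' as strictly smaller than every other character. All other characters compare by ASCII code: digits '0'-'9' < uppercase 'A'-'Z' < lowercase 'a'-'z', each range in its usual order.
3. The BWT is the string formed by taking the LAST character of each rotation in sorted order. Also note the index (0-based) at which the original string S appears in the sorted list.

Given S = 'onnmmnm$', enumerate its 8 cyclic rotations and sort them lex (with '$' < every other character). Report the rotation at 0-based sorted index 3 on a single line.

All 8 rotations (rotation i = S[i:]+S[:i]):
  rot[0] = onnmmnm$
  rot[1] = nnmmnm$o
  rot[2] = nmmnm$on
  rot[3] = mmnm$onn
  rot[4] = mnm$onnm
  rot[5] = nm$onnmm
  rot[6] = m$onnmmn
  rot[7] = $onnmmnm
Sorted (with $ < everything):
  sorted[0] = $onnmmnm
  sorted[1] = m$onnmmn
  sorted[2] = mmnm$onn
  sorted[3] = mnm$onnm
  sorted[4] = nm$onnmm
  sorted[5] = nmmnm$on
  sorted[6] = nnmmnm$o
  sorted[7] = onnmmnm$
sorted[3] = mnm$onnm

Answer: mnm$onnm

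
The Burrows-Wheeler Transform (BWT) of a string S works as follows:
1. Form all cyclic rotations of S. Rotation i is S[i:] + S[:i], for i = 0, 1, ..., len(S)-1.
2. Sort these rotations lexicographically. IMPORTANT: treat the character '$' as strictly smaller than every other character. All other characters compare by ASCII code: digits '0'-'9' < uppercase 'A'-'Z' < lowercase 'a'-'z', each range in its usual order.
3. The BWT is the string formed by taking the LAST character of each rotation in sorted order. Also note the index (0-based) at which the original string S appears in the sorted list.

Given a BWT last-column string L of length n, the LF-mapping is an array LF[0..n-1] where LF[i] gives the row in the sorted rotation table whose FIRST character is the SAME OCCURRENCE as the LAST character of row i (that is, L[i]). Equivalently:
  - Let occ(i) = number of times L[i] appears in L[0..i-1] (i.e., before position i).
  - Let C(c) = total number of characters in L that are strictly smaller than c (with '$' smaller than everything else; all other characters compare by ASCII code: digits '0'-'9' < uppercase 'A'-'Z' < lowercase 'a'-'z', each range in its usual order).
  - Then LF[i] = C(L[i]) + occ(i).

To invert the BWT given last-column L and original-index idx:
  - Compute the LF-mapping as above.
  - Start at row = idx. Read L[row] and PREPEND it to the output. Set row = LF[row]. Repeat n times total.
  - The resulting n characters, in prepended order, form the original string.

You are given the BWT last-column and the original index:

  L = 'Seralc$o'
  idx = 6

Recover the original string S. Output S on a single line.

LF mapping: 1 4 7 2 5 3 0 6
Walk LF starting at row 6, prepending L[row]:
  step 1: row=6, L[6]='$', prepend. Next row=LF[6]=0
  step 2: row=0, L[0]='S', prepend. Next row=LF[0]=1
  step 3: row=1, L[1]='e', prepend. Next row=LF[1]=4
  step 4: row=4, L[4]='l', prepend. Next row=LF[4]=5
  step 5: row=5, L[5]='c', prepend. Next row=LF[5]=3
  step 6: row=3, L[3]='a', prepend. Next row=LF[3]=2
  step 7: row=2, L[2]='r', prepend. Next row=LF[2]=7
  step 8: row=7, L[7]='o', prepend. Next row=LF[7]=6
Reversed output: oracleS$

Answer: oracleS$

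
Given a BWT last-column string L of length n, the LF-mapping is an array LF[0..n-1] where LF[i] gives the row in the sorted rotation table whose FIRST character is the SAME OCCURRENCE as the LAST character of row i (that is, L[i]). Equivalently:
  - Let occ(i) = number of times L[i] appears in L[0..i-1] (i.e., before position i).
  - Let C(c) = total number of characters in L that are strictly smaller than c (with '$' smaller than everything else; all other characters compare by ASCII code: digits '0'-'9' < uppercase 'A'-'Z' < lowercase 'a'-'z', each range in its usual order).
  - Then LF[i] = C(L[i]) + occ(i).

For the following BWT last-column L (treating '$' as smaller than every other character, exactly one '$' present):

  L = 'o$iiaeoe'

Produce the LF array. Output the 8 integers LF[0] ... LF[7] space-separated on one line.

Answer: 6 0 4 5 1 2 7 3

Derivation:
Char counts: '$':1, 'a':1, 'e':2, 'i':2, 'o':2
C (first-col start): C('$')=0, C('a')=1, C('e')=2, C('i')=4, C('o')=6
L[0]='o': occ=0, LF[0]=C('o')+0=6+0=6
L[1]='$': occ=0, LF[1]=C('$')+0=0+0=0
L[2]='i': occ=0, LF[2]=C('i')+0=4+0=4
L[3]='i': occ=1, LF[3]=C('i')+1=4+1=5
L[4]='a': occ=0, LF[4]=C('a')+0=1+0=1
L[5]='e': occ=0, LF[5]=C('e')+0=2+0=2
L[6]='o': occ=1, LF[6]=C('o')+1=6+1=7
L[7]='e': occ=1, LF[7]=C('e')+1=2+1=3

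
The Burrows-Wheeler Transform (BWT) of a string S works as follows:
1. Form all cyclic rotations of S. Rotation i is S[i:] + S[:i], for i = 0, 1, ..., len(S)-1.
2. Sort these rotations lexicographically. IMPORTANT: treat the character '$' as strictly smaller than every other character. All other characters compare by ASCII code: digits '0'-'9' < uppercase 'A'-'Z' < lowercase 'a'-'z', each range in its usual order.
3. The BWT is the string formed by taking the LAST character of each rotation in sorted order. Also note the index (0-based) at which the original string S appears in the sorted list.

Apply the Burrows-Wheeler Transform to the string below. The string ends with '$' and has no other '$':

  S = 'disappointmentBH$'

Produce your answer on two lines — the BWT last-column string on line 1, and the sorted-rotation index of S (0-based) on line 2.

Answer: HtBs$modteippainn
4

Derivation:
All 17 rotations (rotation i = S[i:]+S[:i]):
  rot[0] = disappointmentBH$
  rot[1] = isappointmentBH$d
  rot[2] = sappointmentBH$di
  rot[3] = appointmentBH$dis
  rot[4] = ppointmentBH$disa
  rot[5] = pointmentBH$disap
  rot[6] = ointmentBH$disapp
  rot[7] = intmentBH$disappo
  rot[8] = ntmentBH$disappoi
  rot[9] = tmentBH$disappoin
  rot[10] = mentBH$disappoint
  rot[11] = entBH$disappointm
  rot[12] = ntBH$disappointme
  rot[13] = tBH$disappointmen
  rot[14] = BH$disappointment
  rot[15] = H$disappointmentB
  rot[16] = $disappointmentBH
Sorted (with $ < everything):
  sorted[0] = $disappointmentBH  (last char: 'H')
  sorted[1] = BH$disappointment  (last char: 't')
  sorted[2] = H$disappointmentB  (last char: 'B')
  sorted[3] = appointmentBH$dis  (last char: 's')
  sorted[4] = disappointmentBH$  (last char: '$')
  sorted[5] = entBH$disappointm  (last char: 'm')
  sorted[6] = intmentBH$disappo  (last char: 'o')
  sorted[7] = isappointmentBH$d  (last char: 'd')
  sorted[8] = mentBH$disappoint  (last char: 't')
  sorted[9] = ntBH$disappointme  (last char: 'e')
  sorted[10] = ntmentBH$disappoi  (last char: 'i')
  sorted[11] = ointmentBH$disapp  (last char: 'p')
  sorted[12] = pointmentBH$disap  (last char: 'p')
  sorted[13] = ppointmentBH$disa  (last char: 'a')
  sorted[14] = sappointmentBH$di  (last char: 'i')
  sorted[15] = tBH$disappointmen  (last char: 'n')
  sorted[16] = tmentBH$disappoin  (last char: 'n')
Last column: HtBs$modteippainn
Original string S is at sorted index 4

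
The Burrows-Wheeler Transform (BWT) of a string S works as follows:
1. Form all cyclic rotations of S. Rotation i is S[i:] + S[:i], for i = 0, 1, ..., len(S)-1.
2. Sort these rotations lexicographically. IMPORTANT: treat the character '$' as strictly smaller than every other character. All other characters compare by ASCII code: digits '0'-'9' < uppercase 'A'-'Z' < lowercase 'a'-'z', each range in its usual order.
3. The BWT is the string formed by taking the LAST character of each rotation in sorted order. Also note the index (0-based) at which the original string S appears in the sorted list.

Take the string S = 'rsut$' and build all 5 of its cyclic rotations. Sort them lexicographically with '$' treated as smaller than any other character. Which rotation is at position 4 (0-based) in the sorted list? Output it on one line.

All 5 rotations (rotation i = S[i:]+S[:i]):
  rot[0] = rsut$
  rot[1] = sut$r
  rot[2] = ut$rs
  rot[3] = t$rsu
  rot[4] = $rsut
Sorted (with $ < everything):
  sorted[0] = $rsut
  sorted[1] = rsut$
  sorted[2] = sut$r
  sorted[3] = t$rsu
  sorted[4] = ut$rs
sorted[4] = ut$rs

Answer: ut$rs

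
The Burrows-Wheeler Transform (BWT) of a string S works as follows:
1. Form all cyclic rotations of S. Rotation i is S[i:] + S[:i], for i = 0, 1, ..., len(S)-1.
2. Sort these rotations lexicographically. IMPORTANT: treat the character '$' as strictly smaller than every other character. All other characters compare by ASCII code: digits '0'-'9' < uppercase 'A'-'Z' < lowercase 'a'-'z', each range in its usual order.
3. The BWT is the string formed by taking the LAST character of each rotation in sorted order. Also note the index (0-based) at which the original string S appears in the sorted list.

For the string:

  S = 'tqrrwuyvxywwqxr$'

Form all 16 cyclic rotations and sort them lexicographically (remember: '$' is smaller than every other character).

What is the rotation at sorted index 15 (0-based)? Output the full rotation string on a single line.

Answer: ywwqxr$tqrrwuyvx

Derivation:
All 16 rotations (rotation i = S[i:]+S[:i]):
  rot[0] = tqrrwuyvxywwqxr$
  rot[1] = qrrwuyvxywwqxr$t
  rot[2] = rrwuyvxywwqxr$tq
  rot[3] = rwuyvxywwqxr$tqr
  rot[4] = wuyvxywwqxr$tqrr
  rot[5] = uyvxywwqxr$tqrrw
  rot[6] = yvxywwqxr$tqrrwu
  rot[7] = vxywwqxr$tqrrwuy
  rot[8] = xywwqxr$tqrrwuyv
  rot[9] = ywwqxr$tqrrwuyvx
  rot[10] = wwqxr$tqrrwuyvxy
  rot[11] = wqxr$tqrrwuyvxyw
  rot[12] = qxr$tqrrwuyvxyww
  rot[13] = xr$tqrrwuyvxywwq
  rot[14] = r$tqrrwuyvxywwqx
  rot[15] = $tqrrwuyvxywwqxr
Sorted (with $ < everything):
  sorted[0] = $tqrrwuyvxywwqxr
  sorted[1] = qrrwuyvxywwqxr$t
  sorted[2] = qxr$tqrrwuyvxyww
  sorted[3] = r$tqrrwuyvxywwqx
  sorted[4] = rrwuyvxywwqxr$tq
  sorted[5] = rwuyvxywwqxr$tqr
  sorted[6] = tqrrwuyvxywwqxr$
  sorted[7] = uyvxywwqxr$tqrrw
  sorted[8] = vxywwqxr$tqrrwuy
  sorted[9] = wqxr$tqrrwuyvxyw
  sorted[10] = wuyvxywwqxr$tqrr
  sorted[11] = wwqxr$tqrrwuyvxy
  sorted[12] = xr$tqrrwuyvxywwq
  sorted[13] = xywwqxr$tqrrwuyv
  sorted[14] = yvxywwqxr$tqrrwu
  sorted[15] = ywwqxr$tqrrwuyvx
sorted[15] = ywwqxr$tqrrwuyvx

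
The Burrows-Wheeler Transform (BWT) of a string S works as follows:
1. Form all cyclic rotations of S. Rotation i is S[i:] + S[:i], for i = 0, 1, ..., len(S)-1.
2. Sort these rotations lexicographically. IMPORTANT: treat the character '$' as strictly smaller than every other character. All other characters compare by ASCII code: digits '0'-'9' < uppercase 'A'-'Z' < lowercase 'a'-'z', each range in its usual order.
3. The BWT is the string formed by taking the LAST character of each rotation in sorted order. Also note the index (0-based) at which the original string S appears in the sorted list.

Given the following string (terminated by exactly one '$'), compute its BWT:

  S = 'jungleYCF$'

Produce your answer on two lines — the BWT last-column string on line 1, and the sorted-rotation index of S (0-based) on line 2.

All 10 rotations (rotation i = S[i:]+S[:i]):
  rot[0] = jungleYCF$
  rot[1] = ungleYCF$j
  rot[2] = ngleYCF$ju
  rot[3] = gleYCF$jun
  rot[4] = leYCF$jung
  rot[5] = eYCF$jungl
  rot[6] = YCF$jungle
  rot[7] = CF$jungleY
  rot[8] = F$jungleYC
  rot[9] = $jungleYCF
Sorted (with $ < everything):
  sorted[0] = $jungleYCF  (last char: 'F')
  sorted[1] = CF$jungleY  (last char: 'Y')
  sorted[2] = F$jungleYC  (last char: 'C')
  sorted[3] = YCF$jungle  (last char: 'e')
  sorted[4] = eYCF$jungl  (last char: 'l')
  sorted[5] = gleYCF$jun  (last char: 'n')
  sorted[6] = jungleYCF$  (last char: '$')
  sorted[7] = leYCF$jung  (last char: 'g')
  sorted[8] = ngleYCF$ju  (last char: 'u')
  sorted[9] = ungleYCF$j  (last char: 'j')
Last column: FYCeln$guj
Original string S is at sorted index 6

Answer: FYCeln$guj
6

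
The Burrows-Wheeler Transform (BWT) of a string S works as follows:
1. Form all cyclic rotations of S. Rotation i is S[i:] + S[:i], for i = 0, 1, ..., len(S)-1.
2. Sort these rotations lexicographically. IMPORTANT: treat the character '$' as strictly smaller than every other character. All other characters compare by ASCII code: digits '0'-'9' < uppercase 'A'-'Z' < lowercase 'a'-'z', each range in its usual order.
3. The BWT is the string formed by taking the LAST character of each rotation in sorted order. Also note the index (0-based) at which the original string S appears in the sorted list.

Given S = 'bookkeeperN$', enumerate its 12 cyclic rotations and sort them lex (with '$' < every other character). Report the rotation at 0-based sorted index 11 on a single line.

All 12 rotations (rotation i = S[i:]+S[:i]):
  rot[0] = bookkeeperN$
  rot[1] = ookkeeperN$b
  rot[2] = okkeeperN$bo
  rot[3] = kkeeperN$boo
  rot[4] = keeperN$book
  rot[5] = eeperN$bookk
  rot[6] = eperN$bookke
  rot[7] = perN$bookkee
  rot[8] = erN$bookkeep
  rot[9] = rN$bookkeepe
  rot[10] = N$bookkeeper
  rot[11] = $bookkeeperN
Sorted (with $ < everything):
  sorted[0] = $bookkeeperN
  sorted[1] = N$bookkeeper
  sorted[2] = bookkeeperN$
  sorted[3] = eeperN$bookk
  sorted[4] = eperN$bookke
  sorted[5] = erN$bookkeep
  sorted[6] = keeperN$book
  sorted[7] = kkeeperN$boo
  sorted[8] = okkeeperN$bo
  sorted[9] = ookkeeperN$b
  sorted[10] = perN$bookkee
  sorted[11] = rN$bookkeepe
sorted[11] = rN$bookkeepe

Answer: rN$bookkeepe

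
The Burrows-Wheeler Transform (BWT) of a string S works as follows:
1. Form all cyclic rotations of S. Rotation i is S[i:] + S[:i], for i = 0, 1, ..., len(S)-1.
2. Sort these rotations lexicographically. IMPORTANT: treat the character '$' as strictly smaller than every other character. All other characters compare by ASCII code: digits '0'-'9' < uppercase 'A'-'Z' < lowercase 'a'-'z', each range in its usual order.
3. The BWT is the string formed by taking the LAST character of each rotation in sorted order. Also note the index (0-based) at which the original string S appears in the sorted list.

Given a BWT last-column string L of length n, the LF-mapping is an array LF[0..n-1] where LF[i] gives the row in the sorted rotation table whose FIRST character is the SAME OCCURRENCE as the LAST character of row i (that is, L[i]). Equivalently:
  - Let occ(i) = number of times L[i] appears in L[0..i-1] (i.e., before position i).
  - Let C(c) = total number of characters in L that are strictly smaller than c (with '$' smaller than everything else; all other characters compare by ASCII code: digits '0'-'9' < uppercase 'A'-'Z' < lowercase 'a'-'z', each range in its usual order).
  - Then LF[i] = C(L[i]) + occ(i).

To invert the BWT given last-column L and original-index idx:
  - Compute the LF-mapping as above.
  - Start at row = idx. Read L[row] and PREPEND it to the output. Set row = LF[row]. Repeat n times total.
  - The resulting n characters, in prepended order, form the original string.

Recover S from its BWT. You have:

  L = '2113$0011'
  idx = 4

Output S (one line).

Answer: 10131012$

Derivation:
LF mapping: 7 3 4 8 0 1 2 5 6
Walk LF starting at row 4, prepending L[row]:
  step 1: row=4, L[4]='$', prepend. Next row=LF[4]=0
  step 2: row=0, L[0]='2', prepend. Next row=LF[0]=7
  step 3: row=7, L[7]='1', prepend. Next row=LF[7]=5
  step 4: row=5, L[5]='0', prepend. Next row=LF[5]=1
  step 5: row=1, L[1]='1', prepend. Next row=LF[1]=3
  step 6: row=3, L[3]='3', prepend. Next row=LF[3]=8
  step 7: row=8, L[8]='1', prepend. Next row=LF[8]=6
  step 8: row=6, L[6]='0', prepend. Next row=LF[6]=2
  step 9: row=2, L[2]='1', prepend. Next row=LF[2]=4
Reversed output: 10131012$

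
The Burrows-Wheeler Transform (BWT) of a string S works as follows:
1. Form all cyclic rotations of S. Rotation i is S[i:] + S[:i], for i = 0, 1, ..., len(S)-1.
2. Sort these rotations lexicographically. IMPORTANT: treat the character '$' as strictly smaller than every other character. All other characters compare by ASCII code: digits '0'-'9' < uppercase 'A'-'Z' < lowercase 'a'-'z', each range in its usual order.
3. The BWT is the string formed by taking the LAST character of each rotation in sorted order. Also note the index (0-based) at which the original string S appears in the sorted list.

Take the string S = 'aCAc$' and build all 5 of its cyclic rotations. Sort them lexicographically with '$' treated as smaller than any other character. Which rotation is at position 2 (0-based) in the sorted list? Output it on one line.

All 5 rotations (rotation i = S[i:]+S[:i]):
  rot[0] = aCAc$
  rot[1] = CAc$a
  rot[2] = Ac$aC
  rot[3] = c$aCA
  rot[4] = $aCAc
Sorted (with $ < everything):
  sorted[0] = $aCAc
  sorted[1] = Ac$aC
  sorted[2] = CAc$a
  sorted[3] = aCAc$
  sorted[4] = c$aCA
sorted[2] = CAc$a

Answer: CAc$a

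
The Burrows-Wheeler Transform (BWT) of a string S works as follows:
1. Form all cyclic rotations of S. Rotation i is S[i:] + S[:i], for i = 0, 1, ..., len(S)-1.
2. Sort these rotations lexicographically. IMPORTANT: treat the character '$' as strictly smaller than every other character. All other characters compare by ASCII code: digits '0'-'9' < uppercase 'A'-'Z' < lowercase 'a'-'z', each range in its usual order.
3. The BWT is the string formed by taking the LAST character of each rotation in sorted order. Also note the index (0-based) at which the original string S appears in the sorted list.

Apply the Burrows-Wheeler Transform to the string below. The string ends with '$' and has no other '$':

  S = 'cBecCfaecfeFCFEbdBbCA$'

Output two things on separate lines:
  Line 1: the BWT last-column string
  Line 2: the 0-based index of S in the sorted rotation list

All 22 rotations (rotation i = S[i:]+S[:i]):
  rot[0] = cBecCfaecfeFCFEbdBbCA$
  rot[1] = BecCfaecfeFCFEbdBbCA$c
  rot[2] = ecCfaecfeFCFEbdBbCA$cB
  rot[3] = cCfaecfeFCFEbdBbCA$cBe
  rot[4] = CfaecfeFCFEbdBbCA$cBec
  rot[5] = faecfeFCFEbdBbCA$cBecC
  rot[6] = aecfeFCFEbdBbCA$cBecCf
  rot[7] = ecfeFCFEbdBbCA$cBecCfa
  rot[8] = cfeFCFEbdBbCA$cBecCfae
  rot[9] = feFCFEbdBbCA$cBecCfaec
  rot[10] = eFCFEbdBbCA$cBecCfaecf
  rot[11] = FCFEbdBbCA$cBecCfaecfe
  rot[12] = CFEbdBbCA$cBecCfaecfeF
  rot[13] = FEbdBbCA$cBecCfaecfeFC
  rot[14] = EbdBbCA$cBecCfaecfeFCF
  rot[15] = bdBbCA$cBecCfaecfeFCFE
  rot[16] = dBbCA$cBecCfaecfeFCFEb
  rot[17] = BbCA$cBecCfaecfeFCFEbd
  rot[18] = bCA$cBecCfaecfeFCFEbdB
  rot[19] = CA$cBecCfaecfeFCFEbdBb
  rot[20] = A$cBecCfaecfeFCFEbdBbC
  rot[21] = $cBecCfaecfeFCFEbdBbCA
Sorted (with $ < everything):
  sorted[0] = $cBecCfaecfeFCFEbdBbCA  (last char: 'A')
  sorted[1] = A$cBecCfaecfeFCFEbdBbC  (last char: 'C')
  sorted[2] = BbCA$cBecCfaecfeFCFEbd  (last char: 'd')
  sorted[3] = BecCfaecfeFCFEbdBbCA$c  (last char: 'c')
  sorted[4] = CA$cBecCfaecfeFCFEbdBb  (last char: 'b')
  sorted[5] = CFEbdBbCA$cBecCfaecfeF  (last char: 'F')
  sorted[6] = CfaecfeFCFEbdBbCA$cBec  (last char: 'c')
  sorted[7] = EbdBbCA$cBecCfaecfeFCF  (last char: 'F')
  sorted[8] = FCFEbdBbCA$cBecCfaecfe  (last char: 'e')
  sorted[9] = FEbdBbCA$cBecCfaecfeFC  (last char: 'C')
  sorted[10] = aecfeFCFEbdBbCA$cBecCf  (last char: 'f')
  sorted[11] = bCA$cBecCfaecfeFCFEbdB  (last char: 'B')
  sorted[12] = bdBbCA$cBecCfaecfeFCFE  (last char: 'E')
  sorted[13] = cBecCfaecfeFCFEbdBbCA$  (last char: '$')
  sorted[14] = cCfaecfeFCFEbdBbCA$cBe  (last char: 'e')
  sorted[15] = cfeFCFEbdBbCA$cBecCfae  (last char: 'e')
  sorted[16] = dBbCA$cBecCfaecfeFCFEb  (last char: 'b')
  sorted[17] = eFCFEbdBbCA$cBecCfaecf  (last char: 'f')
  sorted[18] = ecCfaecfeFCFEbdBbCA$cB  (last char: 'B')
  sorted[19] = ecfeFCFEbdBbCA$cBecCfa  (last char: 'a')
  sorted[20] = faecfeFCFEbdBbCA$cBecC  (last char: 'C')
  sorted[21] = feFCFEbdBbCA$cBecCfaec  (last char: 'c')
Last column: ACdcbFcFeCfBE$eebfBaCc
Original string S is at sorted index 13

Answer: ACdcbFcFeCfBE$eebfBaCc
13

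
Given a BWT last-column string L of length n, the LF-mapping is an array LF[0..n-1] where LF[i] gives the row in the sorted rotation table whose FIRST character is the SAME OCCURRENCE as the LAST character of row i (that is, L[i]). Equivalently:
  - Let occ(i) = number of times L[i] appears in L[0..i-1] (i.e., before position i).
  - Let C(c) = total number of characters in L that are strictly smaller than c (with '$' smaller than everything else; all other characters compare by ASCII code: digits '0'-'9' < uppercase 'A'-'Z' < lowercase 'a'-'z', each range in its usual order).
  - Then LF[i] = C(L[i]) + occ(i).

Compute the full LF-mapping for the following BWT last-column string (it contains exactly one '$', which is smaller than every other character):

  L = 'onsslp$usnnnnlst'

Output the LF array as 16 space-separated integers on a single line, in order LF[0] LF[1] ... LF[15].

Char counts: '$':1, 'l':2, 'n':5, 'o':1, 'p':1, 's':4, 't':1, 'u':1
C (first-col start): C('$')=0, C('l')=1, C('n')=3, C('o')=8, C('p')=9, C('s')=10, C('t')=14, C('u')=15
L[0]='o': occ=0, LF[0]=C('o')+0=8+0=8
L[1]='n': occ=0, LF[1]=C('n')+0=3+0=3
L[2]='s': occ=0, LF[2]=C('s')+0=10+0=10
L[3]='s': occ=1, LF[3]=C('s')+1=10+1=11
L[4]='l': occ=0, LF[4]=C('l')+0=1+0=1
L[5]='p': occ=0, LF[5]=C('p')+0=9+0=9
L[6]='$': occ=0, LF[6]=C('$')+0=0+0=0
L[7]='u': occ=0, LF[7]=C('u')+0=15+0=15
L[8]='s': occ=2, LF[8]=C('s')+2=10+2=12
L[9]='n': occ=1, LF[9]=C('n')+1=3+1=4
L[10]='n': occ=2, LF[10]=C('n')+2=3+2=5
L[11]='n': occ=3, LF[11]=C('n')+3=3+3=6
L[12]='n': occ=4, LF[12]=C('n')+4=3+4=7
L[13]='l': occ=1, LF[13]=C('l')+1=1+1=2
L[14]='s': occ=3, LF[14]=C('s')+3=10+3=13
L[15]='t': occ=0, LF[15]=C('t')+0=14+0=14

Answer: 8 3 10 11 1 9 0 15 12 4 5 6 7 2 13 14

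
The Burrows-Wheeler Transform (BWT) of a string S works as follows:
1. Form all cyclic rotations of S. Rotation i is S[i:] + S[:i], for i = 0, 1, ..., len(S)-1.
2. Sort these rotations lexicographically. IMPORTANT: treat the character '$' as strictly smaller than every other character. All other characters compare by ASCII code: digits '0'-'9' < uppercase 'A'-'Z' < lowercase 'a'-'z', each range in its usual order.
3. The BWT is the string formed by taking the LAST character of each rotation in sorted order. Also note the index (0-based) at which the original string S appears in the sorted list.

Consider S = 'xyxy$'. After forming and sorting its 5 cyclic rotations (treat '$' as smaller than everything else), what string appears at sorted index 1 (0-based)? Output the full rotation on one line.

All 5 rotations (rotation i = S[i:]+S[:i]):
  rot[0] = xyxy$
  rot[1] = yxy$x
  rot[2] = xy$xy
  rot[3] = y$xyx
  rot[4] = $xyxy
Sorted (with $ < everything):
  sorted[0] = $xyxy
  sorted[1] = xy$xy
  sorted[2] = xyxy$
  sorted[3] = y$xyx
  sorted[4] = yxy$x
sorted[1] = xy$xy

Answer: xy$xy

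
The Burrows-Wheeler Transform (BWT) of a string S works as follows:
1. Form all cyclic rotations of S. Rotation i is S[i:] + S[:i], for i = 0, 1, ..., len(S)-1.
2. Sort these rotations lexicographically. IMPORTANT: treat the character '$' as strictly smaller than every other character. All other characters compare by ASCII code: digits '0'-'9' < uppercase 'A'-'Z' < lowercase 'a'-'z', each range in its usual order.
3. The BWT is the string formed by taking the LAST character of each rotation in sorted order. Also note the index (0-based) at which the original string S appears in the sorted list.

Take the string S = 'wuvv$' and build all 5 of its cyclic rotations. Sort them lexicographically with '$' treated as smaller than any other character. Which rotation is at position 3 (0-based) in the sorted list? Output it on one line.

Answer: vv$wu

Derivation:
All 5 rotations (rotation i = S[i:]+S[:i]):
  rot[0] = wuvv$
  rot[1] = uvv$w
  rot[2] = vv$wu
  rot[3] = v$wuv
  rot[4] = $wuvv
Sorted (with $ < everything):
  sorted[0] = $wuvv
  sorted[1] = uvv$w
  sorted[2] = v$wuv
  sorted[3] = vv$wu
  sorted[4] = wuvv$
sorted[3] = vv$wu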